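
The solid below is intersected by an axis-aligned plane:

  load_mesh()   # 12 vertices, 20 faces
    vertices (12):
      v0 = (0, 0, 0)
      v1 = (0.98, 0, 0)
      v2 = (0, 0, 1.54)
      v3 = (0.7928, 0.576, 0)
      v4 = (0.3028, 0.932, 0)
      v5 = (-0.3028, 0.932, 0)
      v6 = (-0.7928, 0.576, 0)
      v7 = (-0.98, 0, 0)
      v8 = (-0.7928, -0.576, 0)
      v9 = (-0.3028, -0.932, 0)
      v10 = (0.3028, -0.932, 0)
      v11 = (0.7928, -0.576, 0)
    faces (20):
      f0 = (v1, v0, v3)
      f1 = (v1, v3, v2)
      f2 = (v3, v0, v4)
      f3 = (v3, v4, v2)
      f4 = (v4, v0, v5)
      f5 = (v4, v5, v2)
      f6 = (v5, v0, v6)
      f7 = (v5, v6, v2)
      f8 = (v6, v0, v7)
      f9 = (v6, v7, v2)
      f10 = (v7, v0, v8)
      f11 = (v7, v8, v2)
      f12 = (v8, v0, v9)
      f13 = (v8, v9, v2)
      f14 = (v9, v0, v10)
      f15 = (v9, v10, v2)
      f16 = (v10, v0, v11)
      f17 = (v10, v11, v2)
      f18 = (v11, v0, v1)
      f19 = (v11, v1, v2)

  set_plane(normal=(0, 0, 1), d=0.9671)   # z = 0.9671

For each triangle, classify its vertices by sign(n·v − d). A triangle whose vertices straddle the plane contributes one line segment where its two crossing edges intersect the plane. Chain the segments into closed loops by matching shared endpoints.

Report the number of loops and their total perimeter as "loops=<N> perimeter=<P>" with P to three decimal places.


Straddling triangles (10 of 20):
  (v1,v3,v2) [--+] → (0.294932, 0.214279, 0.9671)–(0.364573, 0, 0.9671)  len=0.2253
  (v3,v4,v2) [--+] → (0.112646, 0.346716, 0.9671)–(0.294932, 0.214279, 0.9671)  len=0.2253
  (v4,v5,v2) [--+] → (-0.112646, 0.346716, 0.9671)–(0.112646, 0.346716, 0.9671)  len=0.2253
  (v5,v6,v2) [--+] → (-0.294932, 0.214279, 0.9671)–(-0.112646, 0.346716, 0.9671)  len=0.2253
  (v6,v7,v2) [--+] → (-0.364573, 0, 0.9671)–(-0.294932, 0.214279, 0.9671)  len=0.2253
  (v7,v8,v2) [--+] → (-0.294932, -0.214279, 0.9671)–(-0.364573, 0, 0.9671)  len=0.2253
  (v8,v9,v2) [--+] → (-0.112646, -0.346716, 0.9671)–(-0.294932, -0.214279, 0.9671)  len=0.2253
  (v9,v10,v2) [--+] → (0.112646, -0.346716, 0.9671)–(-0.112646, -0.346716, 0.9671)  len=0.2253
  (v10,v11,v2) [--+] → (0.294932, -0.214279, 0.9671)–(0.112646, -0.346716, 0.9671)  len=0.2253
  (v11,v1,v2) [--+] → (0.364573, 0, 0.9671)–(0.294932, -0.214279, 0.9671)  len=0.2253

Chained into 1 loop(s):
  loop 1: 10 segments, perimeter = 2.2531
Total perimeter = 2.253

loops=1 perimeter=2.253


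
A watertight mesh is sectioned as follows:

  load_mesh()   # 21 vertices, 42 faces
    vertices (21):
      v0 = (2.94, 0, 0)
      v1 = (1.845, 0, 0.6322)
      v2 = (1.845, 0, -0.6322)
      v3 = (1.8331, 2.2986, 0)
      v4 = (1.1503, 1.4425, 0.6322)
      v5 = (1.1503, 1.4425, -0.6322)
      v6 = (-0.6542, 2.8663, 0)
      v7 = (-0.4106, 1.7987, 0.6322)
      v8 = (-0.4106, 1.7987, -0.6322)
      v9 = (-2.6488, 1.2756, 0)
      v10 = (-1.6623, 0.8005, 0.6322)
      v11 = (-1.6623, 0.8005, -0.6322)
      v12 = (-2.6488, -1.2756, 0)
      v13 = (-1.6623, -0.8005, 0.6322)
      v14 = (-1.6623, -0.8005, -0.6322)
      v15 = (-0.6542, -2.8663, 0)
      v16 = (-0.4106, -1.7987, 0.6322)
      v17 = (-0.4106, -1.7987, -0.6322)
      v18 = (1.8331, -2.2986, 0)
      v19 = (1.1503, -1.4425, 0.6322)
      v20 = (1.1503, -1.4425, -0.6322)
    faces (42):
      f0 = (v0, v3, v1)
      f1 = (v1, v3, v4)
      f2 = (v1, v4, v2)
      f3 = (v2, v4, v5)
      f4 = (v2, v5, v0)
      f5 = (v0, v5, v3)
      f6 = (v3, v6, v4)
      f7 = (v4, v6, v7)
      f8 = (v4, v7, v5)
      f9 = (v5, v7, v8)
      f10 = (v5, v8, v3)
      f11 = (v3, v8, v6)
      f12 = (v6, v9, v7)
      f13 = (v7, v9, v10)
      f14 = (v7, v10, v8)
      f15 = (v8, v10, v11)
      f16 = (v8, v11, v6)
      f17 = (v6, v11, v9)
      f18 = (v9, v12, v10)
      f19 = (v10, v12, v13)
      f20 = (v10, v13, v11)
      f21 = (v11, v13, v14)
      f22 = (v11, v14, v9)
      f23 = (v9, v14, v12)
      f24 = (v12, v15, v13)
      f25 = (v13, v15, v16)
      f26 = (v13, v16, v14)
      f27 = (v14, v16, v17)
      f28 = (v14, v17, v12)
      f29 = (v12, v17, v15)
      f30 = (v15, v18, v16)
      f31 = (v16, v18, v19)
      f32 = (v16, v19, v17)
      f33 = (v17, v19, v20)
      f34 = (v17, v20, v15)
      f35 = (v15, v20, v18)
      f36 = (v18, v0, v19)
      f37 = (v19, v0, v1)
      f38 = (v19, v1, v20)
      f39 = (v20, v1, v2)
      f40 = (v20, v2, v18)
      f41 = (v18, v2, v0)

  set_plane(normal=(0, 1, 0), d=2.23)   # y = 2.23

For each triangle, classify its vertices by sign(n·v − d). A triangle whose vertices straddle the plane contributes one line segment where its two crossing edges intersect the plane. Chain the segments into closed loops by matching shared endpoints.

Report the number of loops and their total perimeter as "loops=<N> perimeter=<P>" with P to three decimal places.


loops=1 perimeter=6.855

Straddling triangles (10 of 42):
  (v0,v3,v1) [-+-] → (1.86613, 2.23, 0)–(1.83346, 2.23, 0.0188675)  len=0.0377
  (v1,v3,v4) [-+-] → (1.83346, 2.23, 0.0188675)–(1.77839, 2.23, 0.0506587)  len=0.0636
  (v0,v5,v3) [--+] → (1.77839, 2.23, -0.0506587)–(1.86613, 2.23, 0)  len=0.1013
  (v3,v6,v4) [++-] → (0.152236, 2.23, 0.282532)–(1.77839, 2.23, 0.0506587)  len=1.6426
  (v4,v6,v7) [-+-] → (0.152236, 2.23, 0.282532)–(-0.509012, 2.23, 0.376797)  len=0.6679
  (v5,v8,v3) [--+] → (1.5252, 2.23, -0.0867552)–(1.77839, 2.23, -0.0506587)  len=0.2557
  (v3,v8,v6) [+-+] → (1.5252, 2.23, -0.0867552)–(-0.509012, 2.23, -0.376797)  len=2.0548
  (v6,v9,v7) [+--] → (-1.45207, 2.23, 0)–(-0.509012, 2.23, 0.376797)  len=1.0155
  (v8,v11,v6) [--+] → (-0.964711, 2.23, -0.194728)–(-0.509012, 2.23, -0.376797)  len=0.4907
  (v6,v11,v9) [+--] → (-0.964711, 2.23, -0.194728)–(-1.45207, 2.23, 0)  len=0.5248

Chained into 1 loop(s):
  loop 1: 10 segments, perimeter = 6.8548
Total perimeter = 6.855


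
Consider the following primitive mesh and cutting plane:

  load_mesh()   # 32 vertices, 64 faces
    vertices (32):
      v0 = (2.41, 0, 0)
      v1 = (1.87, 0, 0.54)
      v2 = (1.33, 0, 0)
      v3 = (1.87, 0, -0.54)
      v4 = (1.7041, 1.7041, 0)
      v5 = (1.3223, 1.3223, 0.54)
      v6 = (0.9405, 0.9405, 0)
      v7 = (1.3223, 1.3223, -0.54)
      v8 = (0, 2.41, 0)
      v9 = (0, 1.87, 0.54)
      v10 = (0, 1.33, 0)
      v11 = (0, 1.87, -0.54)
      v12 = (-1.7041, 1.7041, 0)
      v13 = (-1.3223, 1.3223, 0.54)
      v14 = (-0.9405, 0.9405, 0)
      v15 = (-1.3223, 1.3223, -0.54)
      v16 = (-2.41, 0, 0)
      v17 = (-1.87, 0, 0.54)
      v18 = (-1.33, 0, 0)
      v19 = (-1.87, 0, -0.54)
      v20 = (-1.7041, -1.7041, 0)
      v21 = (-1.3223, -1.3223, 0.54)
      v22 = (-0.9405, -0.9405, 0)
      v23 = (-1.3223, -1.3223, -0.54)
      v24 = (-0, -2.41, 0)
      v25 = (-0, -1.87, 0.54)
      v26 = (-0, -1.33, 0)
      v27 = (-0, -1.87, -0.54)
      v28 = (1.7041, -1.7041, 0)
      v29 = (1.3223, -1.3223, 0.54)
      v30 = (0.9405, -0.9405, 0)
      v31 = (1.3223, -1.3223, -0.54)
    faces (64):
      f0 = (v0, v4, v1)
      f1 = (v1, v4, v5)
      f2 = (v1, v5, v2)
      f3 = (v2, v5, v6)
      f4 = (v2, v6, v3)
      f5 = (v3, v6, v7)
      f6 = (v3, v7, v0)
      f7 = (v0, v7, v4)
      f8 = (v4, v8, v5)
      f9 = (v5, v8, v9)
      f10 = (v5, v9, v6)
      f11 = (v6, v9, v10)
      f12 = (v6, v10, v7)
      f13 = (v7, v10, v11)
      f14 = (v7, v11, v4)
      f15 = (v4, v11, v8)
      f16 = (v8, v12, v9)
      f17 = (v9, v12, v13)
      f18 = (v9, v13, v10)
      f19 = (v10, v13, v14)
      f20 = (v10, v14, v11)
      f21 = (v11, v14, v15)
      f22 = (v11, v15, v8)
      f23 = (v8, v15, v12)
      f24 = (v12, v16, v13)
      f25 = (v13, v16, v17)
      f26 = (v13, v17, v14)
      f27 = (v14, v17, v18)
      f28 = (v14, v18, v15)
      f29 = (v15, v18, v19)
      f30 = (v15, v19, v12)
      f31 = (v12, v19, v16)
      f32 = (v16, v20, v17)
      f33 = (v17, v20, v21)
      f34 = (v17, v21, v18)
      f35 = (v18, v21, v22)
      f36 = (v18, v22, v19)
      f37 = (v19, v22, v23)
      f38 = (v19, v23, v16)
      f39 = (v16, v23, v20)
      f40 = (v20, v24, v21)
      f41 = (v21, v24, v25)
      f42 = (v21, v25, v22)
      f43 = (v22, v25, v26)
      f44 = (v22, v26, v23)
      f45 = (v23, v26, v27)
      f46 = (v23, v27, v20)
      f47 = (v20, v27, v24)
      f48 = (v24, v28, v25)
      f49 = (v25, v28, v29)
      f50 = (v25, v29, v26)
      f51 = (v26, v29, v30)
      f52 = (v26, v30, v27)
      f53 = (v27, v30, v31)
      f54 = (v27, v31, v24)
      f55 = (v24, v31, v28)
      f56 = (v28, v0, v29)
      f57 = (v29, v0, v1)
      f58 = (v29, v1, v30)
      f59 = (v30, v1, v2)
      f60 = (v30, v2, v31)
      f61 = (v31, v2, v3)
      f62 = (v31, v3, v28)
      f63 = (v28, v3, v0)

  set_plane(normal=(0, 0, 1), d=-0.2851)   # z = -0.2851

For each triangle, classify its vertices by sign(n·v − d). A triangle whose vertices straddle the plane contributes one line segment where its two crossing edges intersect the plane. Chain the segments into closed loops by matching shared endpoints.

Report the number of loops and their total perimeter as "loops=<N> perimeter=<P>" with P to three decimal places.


loops=2 perimeter=22.900

Straddling triangles (32 of 64):
  (v2,v6,v3) [++-] → (1.43124, 0.443951, -0.2851)–(1.6151, 0, -0.2851)  len=0.4805
  (v3,v6,v7) [-+-] → (1.43124, 0.443951, -0.2851)–(1.14208, 1.14208, -0.2851)  len=0.7556
  (v3,v7,v0) [--+] → (1.83573, 0.698125, -0.2851)–(2.1249, 0, -0.2851)  len=0.7556
  (v0,v7,v4) [+-+] → (1.83573, 0.698125, -0.2851)–(1.50252, 1.50252, -0.2851)  len=0.8707
  (v6,v10,v7) [++-] → (0.698125, 1.32593, -0.2851)–(1.14208, 1.14208, -0.2851)  len=0.4805
  (v7,v10,v11) [-+-] → (0.698125, 1.32593, -0.2851)–(0, 1.6151, -0.2851)  len=0.7556
  (v7,v11,v4) [--+] → (0.804398, 1.79169, -0.2851)–(1.50252, 1.50252, -0.2851)  len=0.7556
  (v4,v11,v8) [+-+] → (0.804398, 1.79169, -0.2851)–(0, 2.1249, -0.2851)  len=0.8707
  (v10,v14,v11) [++-] → (-0.443951, 1.43124, -0.2851)–(0, 1.6151, -0.2851)  len=0.4805
  (v11,v14,v15) [-+-] → (-0.443951, 1.43124, -0.2851)–(-1.14208, 1.14208, -0.2851)  len=0.7556
  (v11,v15,v8) [--+] → (-0.698125, 1.83573, -0.2851)–(0, 2.1249, -0.2851)  len=0.7556
  (v8,v15,v12) [+-+] → (-0.698125, 1.83573, -0.2851)–(-1.50252, 1.50252, -0.2851)  len=0.8707
  (v14,v18,v15) [++-] → (-1.32593, 0.698125, -0.2851)–(-1.14208, 1.14208, -0.2851)  len=0.4805
  (v15,v18,v19) [-+-] → (-1.32593, 0.698125, -0.2851)–(-1.6151, 0, -0.2851)  len=0.7556
  (v15,v19,v12) [--+] → (-1.79169, 0.804398, -0.2851)–(-1.50252, 1.50252, -0.2851)  len=0.7556
  (v12,v19,v16) [+-+] → (-1.79169, 0.804398, -0.2851)–(-2.1249, 0, -0.2851)  len=0.8707
  (v18,v22,v19) [++-] → (-1.43124, -0.443951, -0.2851)–(-1.6151, 0, -0.2851)  len=0.4805
  (v19,v22,v23) [-+-] → (-1.43124, -0.443951, -0.2851)–(-1.14208, -1.14208, -0.2851)  len=0.7556
  (v19,v23,v16) [--+] → (-1.83573, -0.698125, -0.2851)–(-2.1249, 0, -0.2851)  len=0.7556
  (v16,v23,v20) [+-+] → (-1.83573, -0.698125, -0.2851)–(-1.50252, -1.50252, -0.2851)  len=0.8707
  (v22,v26,v23) [++-] → (-0.698125, -1.32593, -0.2851)–(-1.14208, -1.14208, -0.2851)  len=0.4805
  (v23,v26,v27) [-+-] → (-0.698125, -1.32593, -0.2851)–(0, -1.6151, -0.2851)  len=0.7556
  (v23,v27,v20) [--+] → (-0.804398, -1.79169, -0.2851)–(-1.50252, -1.50252, -0.2851)  len=0.7556
  (v20,v27,v24) [+-+] → (-0.804398, -1.79169, -0.2851)–(0, -2.1249, -0.2851)  len=0.8707
  (v26,v30,v27) [++-] → (0.443951, -1.43124, -0.2851)–(0, -1.6151, -0.2851)  len=0.4805
  (v27,v30,v31) [-+-] → (0.443951, -1.43124, -0.2851)–(1.14208, -1.14208, -0.2851)  len=0.7556
  (v27,v31,v24) [--+] → (0.698125, -1.83573, -0.2851)–(0, -2.1249, -0.2851)  len=0.7556
  (v24,v31,v28) [+-+] → (0.698125, -1.83573, -0.2851)–(1.50252, -1.50252, -0.2851)  len=0.8707
  (v30,v2,v31) [++-] → (1.32593, -0.698125, -0.2851)–(1.14208, -1.14208, -0.2851)  len=0.4805
  (v31,v2,v3) [-+-] → (1.32593, -0.698125, -0.2851)–(1.6151, 0, -0.2851)  len=0.7556
  (v31,v3,v28) [--+] → (1.79169, -0.804398, -0.2851)–(1.50252, -1.50252, -0.2851)  len=0.7556
  (v28,v3,v0) [+-+] → (1.79169, -0.804398, -0.2851)–(2.1249, 0, -0.2851)  len=0.8707

Chained into 2 loop(s):
  loop 1: 16 segments, perimeter = 9.8893
  loop 2: 16 segments, perimeter = 13.0106
Total perimeter = 22.900


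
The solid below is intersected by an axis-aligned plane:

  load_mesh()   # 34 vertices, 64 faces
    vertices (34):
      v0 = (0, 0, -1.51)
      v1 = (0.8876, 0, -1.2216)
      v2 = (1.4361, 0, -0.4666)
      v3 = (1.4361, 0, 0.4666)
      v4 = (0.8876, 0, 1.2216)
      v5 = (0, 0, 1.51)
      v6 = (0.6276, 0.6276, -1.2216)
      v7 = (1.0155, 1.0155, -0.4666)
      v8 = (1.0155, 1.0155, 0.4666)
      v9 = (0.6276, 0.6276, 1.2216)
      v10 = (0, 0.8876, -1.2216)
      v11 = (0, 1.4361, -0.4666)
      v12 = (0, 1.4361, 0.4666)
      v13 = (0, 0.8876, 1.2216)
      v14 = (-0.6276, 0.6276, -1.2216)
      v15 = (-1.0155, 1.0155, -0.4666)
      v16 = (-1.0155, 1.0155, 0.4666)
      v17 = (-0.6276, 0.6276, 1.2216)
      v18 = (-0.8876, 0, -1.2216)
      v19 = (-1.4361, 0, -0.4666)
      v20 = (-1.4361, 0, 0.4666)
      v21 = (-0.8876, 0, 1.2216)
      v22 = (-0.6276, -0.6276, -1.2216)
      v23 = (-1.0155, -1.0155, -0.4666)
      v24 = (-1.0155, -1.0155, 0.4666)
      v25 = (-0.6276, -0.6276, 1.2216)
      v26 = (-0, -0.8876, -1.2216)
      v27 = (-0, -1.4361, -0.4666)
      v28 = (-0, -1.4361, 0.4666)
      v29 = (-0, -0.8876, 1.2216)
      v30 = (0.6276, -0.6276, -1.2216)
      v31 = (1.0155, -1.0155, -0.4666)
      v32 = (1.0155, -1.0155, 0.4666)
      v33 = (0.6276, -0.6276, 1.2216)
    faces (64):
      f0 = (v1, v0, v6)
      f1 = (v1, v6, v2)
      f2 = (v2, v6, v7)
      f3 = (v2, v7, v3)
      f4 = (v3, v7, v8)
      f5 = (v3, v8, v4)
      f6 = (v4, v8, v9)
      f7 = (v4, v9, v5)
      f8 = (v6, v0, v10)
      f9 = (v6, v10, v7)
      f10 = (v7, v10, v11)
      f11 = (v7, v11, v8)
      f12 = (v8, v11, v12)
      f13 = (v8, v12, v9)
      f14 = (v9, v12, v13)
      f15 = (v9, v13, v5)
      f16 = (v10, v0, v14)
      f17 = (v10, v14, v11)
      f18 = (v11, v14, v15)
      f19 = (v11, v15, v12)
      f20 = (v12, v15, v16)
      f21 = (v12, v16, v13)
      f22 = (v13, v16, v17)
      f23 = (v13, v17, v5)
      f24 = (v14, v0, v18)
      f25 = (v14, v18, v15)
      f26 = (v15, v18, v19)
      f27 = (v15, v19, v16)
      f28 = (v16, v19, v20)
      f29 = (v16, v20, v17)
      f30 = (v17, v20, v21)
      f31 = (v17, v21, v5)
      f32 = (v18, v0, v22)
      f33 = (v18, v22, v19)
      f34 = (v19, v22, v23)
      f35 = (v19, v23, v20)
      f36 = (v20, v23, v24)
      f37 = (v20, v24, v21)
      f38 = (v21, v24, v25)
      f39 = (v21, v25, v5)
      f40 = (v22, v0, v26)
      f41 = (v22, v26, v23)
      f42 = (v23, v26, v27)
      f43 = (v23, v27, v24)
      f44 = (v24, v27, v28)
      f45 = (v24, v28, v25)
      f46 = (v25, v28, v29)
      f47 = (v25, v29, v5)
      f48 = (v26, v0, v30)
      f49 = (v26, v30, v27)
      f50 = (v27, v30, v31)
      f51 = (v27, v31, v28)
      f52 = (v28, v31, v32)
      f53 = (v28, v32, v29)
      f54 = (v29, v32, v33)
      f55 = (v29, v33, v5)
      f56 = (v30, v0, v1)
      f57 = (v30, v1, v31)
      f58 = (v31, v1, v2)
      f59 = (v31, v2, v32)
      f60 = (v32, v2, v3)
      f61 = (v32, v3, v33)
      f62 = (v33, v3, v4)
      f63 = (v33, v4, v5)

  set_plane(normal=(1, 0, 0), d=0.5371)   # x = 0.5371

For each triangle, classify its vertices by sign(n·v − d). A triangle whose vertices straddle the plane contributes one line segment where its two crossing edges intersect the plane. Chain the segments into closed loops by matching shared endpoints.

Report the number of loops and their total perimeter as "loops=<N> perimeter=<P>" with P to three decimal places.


loops=1 perimeter=8.305

Straddling triangles (20 of 64):
  (v1,v0,v6) [+-+] → (0.5371, 0, -1.33548)–(0.5371, 0.5371, -1.26319)  len=0.5419
  (v4,v9,v5) [++-] → (0.5371, 0.5371, 1.26319)–(0.5371, 0, 1.33548)  len=0.5419
  (v6,v0,v10) [+--] → (0.5371, 0.5371, -1.26319)–(0.5371, 0.665092, -1.2216)  len=0.1346
  (v6,v10,v7) [+-+] → (0.5371, 0.665092, -1.2216)–(0.5371, 0.955247, -0.822279)  len=0.4936
  (v7,v10,v11) [+--] → (0.5371, 0.955247, -0.822279)–(0.5371, 1.21364, -0.4666)  len=0.4396
  (v7,v11,v8) [+-+] → (0.5371, 1.21364, -0.4666)–(0.5371, 1.21364, 0.0269714)  len=0.4936
  (v8,v11,v12) [+--] → (0.5371, 1.21364, 0.0269714)–(0.5371, 1.21364, 0.4666)  len=0.4396
  (v8,v12,v9) [+-+] → (0.5371, 1.21364, 0.4666)–(0.5371, 0.744186, 1.11273)  len=0.7987
  (v9,v12,v13) [+--] → (0.5371, 0.744186, 1.11273)–(0.5371, 0.665092, 1.2216)  len=0.1346
  (v9,v13,v5) [+--] → (0.5371, 0.665092, 1.2216)–(0.5371, 0.5371, 1.26319)  len=0.1346
  (v26,v0,v30) [--+] → (0.5371, -0.5371, -1.26319)–(0.5371, -0.665092, -1.2216)  len=0.1346
  (v26,v30,v27) [-+-] → (0.5371, -0.665092, -1.2216)–(0.5371, -0.744186, -1.11273)  len=0.1346
  (v27,v30,v31) [-++] → (0.5371, -0.744186, -1.11273)–(0.5371, -1.21364, -0.4666)  len=0.7987
  (v27,v31,v28) [-+-] → (0.5371, -1.21364, -0.4666)–(0.5371, -1.21364, -0.0269714)  len=0.4396
  (v28,v31,v32) [-++] → (0.5371, -1.21364, -0.0269714)–(0.5371, -1.21364, 0.4666)  len=0.4936
  (v28,v32,v29) [-+-] → (0.5371, -1.21364, 0.4666)–(0.5371, -0.955247, 0.822279)  len=0.4396
  (v29,v32,v33) [-++] → (0.5371, -0.955247, 0.822279)–(0.5371, -0.665092, 1.2216)  len=0.4936
  (v29,v33,v5) [-+-] → (0.5371, -0.665092, 1.2216)–(0.5371, -0.5371, 1.26319)  len=0.1346
  (v30,v0,v1) [+-+] → (0.5371, -0.5371, -1.26319)–(0.5371, 0, -1.33548)  len=0.5419
  (v33,v4,v5) [++-] → (0.5371, 0, 1.33548)–(0.5371, -0.5371, 1.26319)  len=0.5419

Chained into 1 loop(s):
  loop 1: 20 segments, perimeter = 8.3054
Total perimeter = 8.305


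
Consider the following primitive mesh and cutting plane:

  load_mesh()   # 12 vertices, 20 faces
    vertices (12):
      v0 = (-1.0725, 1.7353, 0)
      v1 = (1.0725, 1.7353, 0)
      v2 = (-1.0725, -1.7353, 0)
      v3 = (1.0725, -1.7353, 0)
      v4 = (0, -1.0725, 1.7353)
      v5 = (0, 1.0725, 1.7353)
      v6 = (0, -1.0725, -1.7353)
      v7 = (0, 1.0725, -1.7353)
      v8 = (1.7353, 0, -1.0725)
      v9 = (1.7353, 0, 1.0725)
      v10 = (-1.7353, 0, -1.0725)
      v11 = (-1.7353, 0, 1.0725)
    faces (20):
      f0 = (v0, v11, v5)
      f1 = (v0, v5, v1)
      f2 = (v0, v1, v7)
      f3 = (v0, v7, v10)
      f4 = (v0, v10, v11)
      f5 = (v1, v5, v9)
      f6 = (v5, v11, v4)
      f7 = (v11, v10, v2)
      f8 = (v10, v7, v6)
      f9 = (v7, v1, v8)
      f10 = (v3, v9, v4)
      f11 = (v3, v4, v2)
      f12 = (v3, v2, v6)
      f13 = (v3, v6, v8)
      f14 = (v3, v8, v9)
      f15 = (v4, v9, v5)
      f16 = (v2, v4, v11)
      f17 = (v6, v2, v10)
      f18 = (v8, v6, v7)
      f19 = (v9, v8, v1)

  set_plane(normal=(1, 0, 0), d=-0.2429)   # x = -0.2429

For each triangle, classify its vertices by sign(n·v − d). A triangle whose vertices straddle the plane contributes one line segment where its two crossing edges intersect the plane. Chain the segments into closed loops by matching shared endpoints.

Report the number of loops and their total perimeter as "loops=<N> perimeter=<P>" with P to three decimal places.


Straddling triangles (10 of 20):
  (v0,v11,v5) [--+] → (-0.2429, 0.922376, 1.64252)–(-0.2429, 1.22261, 1.34229)  len=0.4246
  (v0,v5,v1) [-++] → (-0.2429, 1.22261, 1.34229)–(-0.2429, 1.7353, 0)  len=1.4369
  (v0,v1,v7) [-++] → (-0.2429, 1.7353, 0)–(-0.2429, 1.22261, -1.34229)  len=1.4369
  (v0,v7,v10) [-+-] → (-0.2429, 1.22261, -1.34229)–(-0.2429, 0.922376, -1.64252)  len=0.4246
  (v5,v11,v4) [+-+] → (-0.2429, 0.922376, 1.64252)–(-0.2429, -0.922376, 1.64252)  len=1.8448
  (v10,v7,v6) [-++] → (-0.2429, 0.922376, -1.64252)–(-0.2429, -0.922376, -1.64252)  len=1.8448
  (v3,v4,v2) [++-] → (-0.2429, -1.22261, 1.34229)–(-0.2429, -1.7353, 0)  len=1.4369
  (v3,v2,v6) [+-+] → (-0.2429, -1.7353, 0)–(-0.2429, -1.22261, -1.34229)  len=1.4369
  (v2,v4,v11) [-+-] → (-0.2429, -1.22261, 1.34229)–(-0.2429, -0.922376, 1.64252)  len=0.4246
  (v6,v2,v10) [+--] → (-0.2429, -1.22261, -1.34229)–(-0.2429, -0.922376, -1.64252)  len=0.4246

Chained into 1 loop(s):
  loop 1: 10 segments, perimeter = 11.1354
Total perimeter = 11.135

loops=1 perimeter=11.135


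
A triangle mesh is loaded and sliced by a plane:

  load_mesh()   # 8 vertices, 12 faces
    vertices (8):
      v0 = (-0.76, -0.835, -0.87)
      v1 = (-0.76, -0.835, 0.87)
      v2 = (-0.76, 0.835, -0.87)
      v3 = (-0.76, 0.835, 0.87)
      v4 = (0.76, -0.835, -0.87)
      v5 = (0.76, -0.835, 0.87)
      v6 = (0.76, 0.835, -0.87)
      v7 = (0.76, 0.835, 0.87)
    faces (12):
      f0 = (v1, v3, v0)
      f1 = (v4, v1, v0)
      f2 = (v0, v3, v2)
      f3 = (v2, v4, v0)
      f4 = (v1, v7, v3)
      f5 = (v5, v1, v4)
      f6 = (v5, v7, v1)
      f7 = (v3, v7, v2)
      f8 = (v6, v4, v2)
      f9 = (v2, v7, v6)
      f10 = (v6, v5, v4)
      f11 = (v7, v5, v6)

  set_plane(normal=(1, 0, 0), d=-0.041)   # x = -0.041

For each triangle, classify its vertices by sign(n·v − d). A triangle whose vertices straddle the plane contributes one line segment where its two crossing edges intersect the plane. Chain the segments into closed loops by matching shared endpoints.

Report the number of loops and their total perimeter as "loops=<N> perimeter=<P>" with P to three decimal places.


loops=1 perimeter=6.820

Straddling triangles (8 of 12):
  (v4,v1,v0) [+--] → (-0.041, -0.835, 0.0469342)–(-0.041, -0.835, -0.87)  len=0.9169
  (v2,v4,v0) [-+-] → (-0.041, 0.0450461, -0.87)–(-0.041, -0.835, -0.87)  len=0.8800
  (v1,v7,v3) [-+-] → (-0.041, -0.0450461, 0.87)–(-0.041, 0.835, 0.87)  len=0.8800
  (v5,v1,v4) [+-+] → (-0.041, -0.835, 0.87)–(-0.041, -0.835, 0.0469342)  len=0.8231
  (v5,v7,v1) [++-] → (-0.041, -0.0450461, 0.87)–(-0.041, -0.835, 0.87)  len=0.7900
  (v3,v7,v2) [-+-] → (-0.041, 0.835, 0.87)–(-0.041, 0.835, -0.0469342)  len=0.9169
  (v6,v4,v2) [++-] → (-0.041, 0.0450461, -0.87)–(-0.041, 0.835, -0.87)  len=0.7900
  (v2,v7,v6) [-++] → (-0.041, 0.835, -0.0469342)–(-0.041, 0.835, -0.87)  len=0.8231

Chained into 1 loop(s):
  loop 1: 8 segments, perimeter = 6.8200
Total perimeter = 6.820


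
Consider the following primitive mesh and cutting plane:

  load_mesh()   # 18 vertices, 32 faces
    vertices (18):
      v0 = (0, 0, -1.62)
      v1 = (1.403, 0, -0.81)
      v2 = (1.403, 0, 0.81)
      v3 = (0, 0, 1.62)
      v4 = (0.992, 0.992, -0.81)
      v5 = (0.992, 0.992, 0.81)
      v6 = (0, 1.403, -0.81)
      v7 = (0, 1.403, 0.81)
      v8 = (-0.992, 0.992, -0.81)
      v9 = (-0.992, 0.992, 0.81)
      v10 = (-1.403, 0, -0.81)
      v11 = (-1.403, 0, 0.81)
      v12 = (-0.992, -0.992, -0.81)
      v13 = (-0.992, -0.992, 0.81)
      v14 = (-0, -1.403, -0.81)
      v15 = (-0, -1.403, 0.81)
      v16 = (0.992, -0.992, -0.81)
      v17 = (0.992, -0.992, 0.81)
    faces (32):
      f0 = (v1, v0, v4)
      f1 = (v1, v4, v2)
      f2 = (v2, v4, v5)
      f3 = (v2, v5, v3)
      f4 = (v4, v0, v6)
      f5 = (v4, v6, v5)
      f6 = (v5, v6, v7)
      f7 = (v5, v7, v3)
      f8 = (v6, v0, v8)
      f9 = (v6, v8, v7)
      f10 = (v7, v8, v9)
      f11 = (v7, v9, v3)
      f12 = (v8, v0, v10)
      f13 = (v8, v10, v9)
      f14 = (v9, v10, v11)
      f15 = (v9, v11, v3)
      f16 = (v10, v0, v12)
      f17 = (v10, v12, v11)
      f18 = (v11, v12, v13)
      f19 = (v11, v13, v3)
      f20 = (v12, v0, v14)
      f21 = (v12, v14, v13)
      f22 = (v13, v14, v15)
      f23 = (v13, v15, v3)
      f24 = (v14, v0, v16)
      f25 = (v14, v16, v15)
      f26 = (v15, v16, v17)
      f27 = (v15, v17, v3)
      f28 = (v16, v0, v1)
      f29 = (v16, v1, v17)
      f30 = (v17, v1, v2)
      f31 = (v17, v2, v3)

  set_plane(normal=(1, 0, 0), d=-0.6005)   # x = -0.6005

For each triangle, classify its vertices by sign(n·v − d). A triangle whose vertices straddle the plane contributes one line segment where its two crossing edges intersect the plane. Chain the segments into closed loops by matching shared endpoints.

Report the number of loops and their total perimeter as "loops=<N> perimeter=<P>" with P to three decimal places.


loops=1 perimeter=8.267

Straddling triangles (12 of 32):
  (v6,v0,v8) [++-] → (-0.6005, 0.6005, -1.12967)–(-0.6005, 1.1542, -0.81)  len=0.6394
  (v6,v8,v7) [+-+] → (-0.6005, 1.1542, -0.81)–(-0.6005, 1.1542, -0.170655)  len=0.6393
  (v7,v8,v9) [+--] → (-0.6005, 1.1542, -0.170655)–(-0.6005, 1.1542, 0.81)  len=0.9807
  (v7,v9,v3) [+-+] → (-0.6005, 1.1542, 0.81)–(-0.6005, 0.6005, 1.12967)  len=0.6394
  (v8,v0,v10) [-+-] → (-0.6005, 0.6005, -1.12967)–(-0.6005, 0, -1.27331)  len=0.6174
  (v9,v11,v3) [--+] → (-0.6005, 0, 1.27331)–(-0.6005, 0.6005, 1.12967)  len=0.6174
  (v10,v0,v12) [-+-] → (-0.6005, 0, -1.27331)–(-0.6005, -0.6005, -1.12967)  len=0.6174
  (v11,v13,v3) [--+] → (-0.6005, -0.6005, 1.12967)–(-0.6005, 0, 1.27331)  len=0.6174
  (v12,v0,v14) [-++] → (-0.6005, -0.6005, -1.12967)–(-0.6005, -1.1542, -0.81)  len=0.6394
  (v12,v14,v13) [-+-] → (-0.6005, -1.1542, -0.81)–(-0.6005, -1.1542, 0.170655)  len=0.9807
  (v13,v14,v15) [-++] → (-0.6005, -1.1542, 0.170655)–(-0.6005, -1.1542, 0.81)  len=0.6393
  (v13,v15,v3) [-++] → (-0.6005, -1.1542, 0.81)–(-0.6005, -0.6005, 1.12967)  len=0.6394

Chained into 1 loop(s):
  loop 1: 12 segments, perimeter = 8.2672
Total perimeter = 8.267


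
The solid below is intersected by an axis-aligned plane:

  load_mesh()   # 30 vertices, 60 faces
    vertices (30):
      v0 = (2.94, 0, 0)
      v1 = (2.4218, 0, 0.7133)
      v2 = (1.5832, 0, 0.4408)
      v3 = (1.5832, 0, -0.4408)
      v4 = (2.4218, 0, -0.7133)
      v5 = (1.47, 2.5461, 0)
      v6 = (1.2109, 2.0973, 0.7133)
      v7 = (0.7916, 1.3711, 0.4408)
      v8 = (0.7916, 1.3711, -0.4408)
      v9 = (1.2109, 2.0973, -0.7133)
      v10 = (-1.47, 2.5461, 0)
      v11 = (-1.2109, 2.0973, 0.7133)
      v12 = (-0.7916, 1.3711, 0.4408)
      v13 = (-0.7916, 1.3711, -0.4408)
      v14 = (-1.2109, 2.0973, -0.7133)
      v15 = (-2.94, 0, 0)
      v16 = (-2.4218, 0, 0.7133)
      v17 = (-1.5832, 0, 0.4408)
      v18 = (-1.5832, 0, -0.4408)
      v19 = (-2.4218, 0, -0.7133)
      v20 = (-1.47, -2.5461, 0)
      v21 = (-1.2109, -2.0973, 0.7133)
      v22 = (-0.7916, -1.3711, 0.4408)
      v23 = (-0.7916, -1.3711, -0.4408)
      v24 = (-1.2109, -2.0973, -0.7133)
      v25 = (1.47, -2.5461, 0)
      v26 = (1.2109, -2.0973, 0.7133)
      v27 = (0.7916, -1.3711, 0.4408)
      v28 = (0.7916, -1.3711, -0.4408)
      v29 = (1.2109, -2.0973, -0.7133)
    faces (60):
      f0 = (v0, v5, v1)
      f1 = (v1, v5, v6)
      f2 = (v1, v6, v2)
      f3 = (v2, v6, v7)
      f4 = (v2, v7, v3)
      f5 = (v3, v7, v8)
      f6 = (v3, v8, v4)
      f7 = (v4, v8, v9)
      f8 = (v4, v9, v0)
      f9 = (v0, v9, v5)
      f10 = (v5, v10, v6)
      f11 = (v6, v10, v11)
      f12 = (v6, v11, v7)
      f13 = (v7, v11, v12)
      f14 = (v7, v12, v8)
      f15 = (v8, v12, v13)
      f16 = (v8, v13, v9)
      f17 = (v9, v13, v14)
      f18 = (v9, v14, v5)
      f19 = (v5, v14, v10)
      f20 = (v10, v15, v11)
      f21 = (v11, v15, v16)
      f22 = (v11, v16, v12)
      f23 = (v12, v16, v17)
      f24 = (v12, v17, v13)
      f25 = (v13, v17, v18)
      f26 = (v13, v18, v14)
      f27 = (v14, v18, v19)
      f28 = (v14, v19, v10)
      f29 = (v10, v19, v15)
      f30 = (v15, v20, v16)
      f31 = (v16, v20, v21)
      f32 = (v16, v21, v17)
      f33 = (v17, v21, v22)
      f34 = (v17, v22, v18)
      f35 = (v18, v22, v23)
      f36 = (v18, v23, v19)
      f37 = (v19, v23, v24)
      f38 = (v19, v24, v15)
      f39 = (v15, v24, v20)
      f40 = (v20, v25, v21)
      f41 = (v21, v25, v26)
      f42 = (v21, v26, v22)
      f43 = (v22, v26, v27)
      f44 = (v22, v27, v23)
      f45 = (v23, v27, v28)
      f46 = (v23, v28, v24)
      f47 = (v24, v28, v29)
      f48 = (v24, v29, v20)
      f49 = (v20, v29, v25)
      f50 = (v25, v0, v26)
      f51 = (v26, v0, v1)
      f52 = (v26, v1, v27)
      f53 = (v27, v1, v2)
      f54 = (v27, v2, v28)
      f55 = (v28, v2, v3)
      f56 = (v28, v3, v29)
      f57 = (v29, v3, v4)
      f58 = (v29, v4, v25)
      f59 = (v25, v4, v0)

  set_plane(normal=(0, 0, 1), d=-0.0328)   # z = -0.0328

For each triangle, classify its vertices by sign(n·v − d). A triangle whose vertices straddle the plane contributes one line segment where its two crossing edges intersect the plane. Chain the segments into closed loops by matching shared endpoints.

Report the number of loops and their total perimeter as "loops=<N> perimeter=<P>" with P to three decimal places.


loops=2 perimeter=26.996

Straddling triangles (24 of 60):
  (v2,v7,v3) [++-] → (1.21685, 0.634538, -0.0328)–(1.5832, 0, -0.0328)  len=0.7327
  (v3,v7,v8) [-+-] → (1.21685, 0.634538, -0.0328)–(0.7916, 1.3711, -0.0328)  len=0.8505
  (v4,v9,v0) [--+] → (2.86049, 0.0964411, -0.0328)–(2.91617, 0, -0.0328)  len=0.1114
  (v0,v9,v5) [+-+] → (2.86049, 0.0964411, -0.0328)–(1.45809, 2.52546, -0.0328)  len=2.8048
  (v7,v12,v8) [++-] → (0.0589031, 1.3711, -0.0328)–(0.7916, 1.3711, -0.0328)  len=0.7327
  (v8,v12,v13) [-+-] → (0.0589031, 1.3711, -0.0328)–(-0.7916, 1.3711, -0.0328)  len=0.8505
  (v9,v14,v5) [--+] → (1.34672, 2.52546, -0.0328)–(1.45809, 2.52546, -0.0328)  len=0.1114
  (v5,v14,v10) [+-+] → (1.34672, 2.52546, -0.0328)–(-1.45809, 2.52546, -0.0328)  len=2.8048
  (v12,v17,v13) [++-] → (-1.15795, 0.736562, -0.0328)–(-0.7916, 1.3711, -0.0328)  len=0.7327
  (v13,v17,v18) [-+-] → (-1.15795, 0.736562, -0.0328)–(-1.5832, 0, -0.0328)  len=0.8505
  (v14,v19,v10) [--+] → (-1.51377, 2.42902, -0.0328)–(-1.45809, 2.52546, -0.0328)  len=0.1114
  (v10,v19,v15) [+-+] → (-1.51377, 2.42902, -0.0328)–(-2.91617, 0, -0.0328)  len=2.8048
  (v17,v22,v18) [++-] → (-1.21685, -0.634538, -0.0328)–(-1.5832, 0, -0.0328)  len=0.7327
  (v18,v22,v23) [-+-] → (-1.21685, -0.634538, -0.0328)–(-0.7916, -1.3711, -0.0328)  len=0.8505
  (v19,v24,v15) [--+] → (-2.86049, -0.0964411, -0.0328)–(-2.91617, 0, -0.0328)  len=0.1114
  (v15,v24,v20) [+-+] → (-2.86049, -0.0964411, -0.0328)–(-1.45809, -2.52546, -0.0328)  len=2.8048
  (v22,v27,v23) [++-] → (-0.0589031, -1.3711, -0.0328)–(-0.7916, -1.3711, -0.0328)  len=0.7327
  (v23,v27,v28) [-+-] → (-0.0589031, -1.3711, -0.0328)–(0.7916, -1.3711, -0.0328)  len=0.8505
  (v24,v29,v20) [--+] → (-1.34672, -2.52546, -0.0328)–(-1.45809, -2.52546, -0.0328)  len=0.1114
  (v20,v29,v25) [+-+] → (-1.34672, -2.52546, -0.0328)–(1.45809, -2.52546, -0.0328)  len=2.8048
  (v27,v2,v28) [++-] → (1.15795, -0.736562, -0.0328)–(0.7916, -1.3711, -0.0328)  len=0.7327
  (v28,v2,v3) [-+-] → (1.15795, -0.736562, -0.0328)–(1.5832, 0, -0.0328)  len=0.8505
  (v29,v4,v25) [--+] → (1.51377, -2.42902, -0.0328)–(1.45809, -2.52546, -0.0328)  len=0.1114
  (v25,v4,v0) [+-+] → (1.51377, -2.42902, -0.0328)–(2.91617, 0, -0.0328)  len=2.8048

Chained into 2 loop(s):
  loop 1: 12 segments, perimeter = 9.4992
  loop 2: 12 segments, perimeter = 17.4970
Total perimeter = 26.996


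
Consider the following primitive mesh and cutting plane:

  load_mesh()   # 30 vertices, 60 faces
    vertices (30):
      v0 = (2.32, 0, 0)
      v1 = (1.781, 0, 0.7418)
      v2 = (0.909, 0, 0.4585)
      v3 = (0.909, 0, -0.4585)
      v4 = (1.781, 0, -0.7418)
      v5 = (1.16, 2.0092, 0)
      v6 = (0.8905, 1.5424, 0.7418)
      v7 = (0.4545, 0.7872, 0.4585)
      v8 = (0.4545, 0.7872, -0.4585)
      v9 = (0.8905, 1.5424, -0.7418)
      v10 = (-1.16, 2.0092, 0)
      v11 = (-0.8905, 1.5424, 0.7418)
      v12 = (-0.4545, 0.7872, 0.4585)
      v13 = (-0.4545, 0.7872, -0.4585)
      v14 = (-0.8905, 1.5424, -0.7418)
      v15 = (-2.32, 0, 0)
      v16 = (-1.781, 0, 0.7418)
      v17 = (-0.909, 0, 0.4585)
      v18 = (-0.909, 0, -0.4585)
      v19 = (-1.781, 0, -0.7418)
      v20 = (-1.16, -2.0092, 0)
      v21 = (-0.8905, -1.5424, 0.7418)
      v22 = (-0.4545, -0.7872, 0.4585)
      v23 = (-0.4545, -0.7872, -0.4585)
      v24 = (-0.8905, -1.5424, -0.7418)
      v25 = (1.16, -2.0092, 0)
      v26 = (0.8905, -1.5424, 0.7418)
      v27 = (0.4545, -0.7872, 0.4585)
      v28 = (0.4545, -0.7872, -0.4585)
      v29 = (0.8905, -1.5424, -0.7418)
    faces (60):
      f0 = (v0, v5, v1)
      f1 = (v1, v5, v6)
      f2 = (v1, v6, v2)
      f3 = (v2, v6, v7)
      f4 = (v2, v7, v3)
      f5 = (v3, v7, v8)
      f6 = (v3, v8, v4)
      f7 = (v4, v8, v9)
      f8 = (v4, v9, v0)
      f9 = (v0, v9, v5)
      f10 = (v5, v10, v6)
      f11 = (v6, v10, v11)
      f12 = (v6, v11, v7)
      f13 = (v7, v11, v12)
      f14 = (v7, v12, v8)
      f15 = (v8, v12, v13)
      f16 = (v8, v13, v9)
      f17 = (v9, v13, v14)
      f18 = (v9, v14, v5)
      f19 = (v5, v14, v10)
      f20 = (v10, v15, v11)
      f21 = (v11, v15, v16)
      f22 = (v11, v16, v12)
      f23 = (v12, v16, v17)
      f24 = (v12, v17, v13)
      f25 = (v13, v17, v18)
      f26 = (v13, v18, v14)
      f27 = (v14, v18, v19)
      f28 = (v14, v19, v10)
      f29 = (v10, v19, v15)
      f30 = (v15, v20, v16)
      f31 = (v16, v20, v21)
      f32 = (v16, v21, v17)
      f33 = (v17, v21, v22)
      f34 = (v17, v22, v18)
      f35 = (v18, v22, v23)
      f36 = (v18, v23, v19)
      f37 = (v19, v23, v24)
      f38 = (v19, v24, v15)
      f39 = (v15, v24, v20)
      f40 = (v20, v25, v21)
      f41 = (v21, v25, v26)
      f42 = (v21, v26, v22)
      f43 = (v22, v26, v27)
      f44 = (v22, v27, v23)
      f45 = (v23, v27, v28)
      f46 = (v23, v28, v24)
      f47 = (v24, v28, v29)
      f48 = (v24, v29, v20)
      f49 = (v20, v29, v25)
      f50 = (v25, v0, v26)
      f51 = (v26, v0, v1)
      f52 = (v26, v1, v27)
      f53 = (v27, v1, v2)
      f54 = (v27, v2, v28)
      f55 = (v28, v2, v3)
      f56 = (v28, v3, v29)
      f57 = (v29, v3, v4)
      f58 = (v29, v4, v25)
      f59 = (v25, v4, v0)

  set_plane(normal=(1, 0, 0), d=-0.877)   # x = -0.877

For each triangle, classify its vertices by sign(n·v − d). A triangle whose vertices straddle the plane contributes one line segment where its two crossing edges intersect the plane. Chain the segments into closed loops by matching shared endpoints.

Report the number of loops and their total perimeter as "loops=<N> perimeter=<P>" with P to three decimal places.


Straddling triangles (24 of 60):
  (v5,v10,v6) [+-+] → (-0.877, 2.0092, 0)–(-0.877, 1.94477, 0.10238)  len=0.1210
  (v6,v10,v11) [+--] → (-0.877, 1.94477, 0.10238)–(-0.877, 1.5424, 0.7418)  len=0.7555
  (v6,v11,v7) [+-+] → (-0.877, 1.5424, 0.7418)–(-0.877, 1.53482, 0.738956)  len=0.0081
  (v7,v11,v12) [+-+] → (-0.877, 1.53482, 0.738956)–(-0.877, 1.51902, 0.733028)  len=0.0169
  (v9,v13,v14) [++-] → (-0.877, 1.51902, -0.733028)–(-0.877, 1.5424, -0.7418)  len=0.0250
  (v9,v14,v5) [+-+] → (-0.877, 1.5424, -0.7418)–(-0.877, 1.54547, -0.736916)  len=0.0058
  (v5,v14,v10) [+--] → (-0.877, 1.54547, -0.736916)–(-0.877, 2.0092, 0)  len=0.8707
  (v11,v16,v12) [--+] → (-0.877, 0.536471, 0.548733)–(-0.877, 1.51902, 0.733028)  len=0.9997
  (v12,v16,v17) [+--] → (-0.877, 0.536471, 0.548733)–(-0.877, 0.0554244, 0.4585)  len=0.4894
  (v12,v17,v13) [+-+] → (-0.877, 0.0554244, 0.4585)–(-0.877, 0.0554244, 0.393937)  len=0.0646
  (v13,v17,v18) [+--] → (-0.877, 0.0554244, 0.393937)–(-0.877, 0.0554244, -0.4585)  len=0.8524
  (v13,v18,v14) [+--] → (-0.877, 0.0554244, -0.4585)–(-0.877, 1.51902, -0.733028)  len=1.4891
  (v17,v21,v22) [--+] → (-0.877, -1.51902, 0.733028)–(-0.877, -0.0554244, 0.4585)  len=1.4891
  (v17,v22,v18) [-+-] → (-0.877, -0.0554244, 0.4585)–(-0.877, -0.0554244, -0.393937)  len=0.8524
  (v18,v22,v23) [-++] → (-0.877, -0.0554244, -0.393937)–(-0.877, -0.0554244, -0.4585)  len=0.0646
  (v18,v23,v19) [-+-] → (-0.877, -0.0554244, -0.4585)–(-0.877, -0.536471, -0.548733)  len=0.4894
  (v19,v23,v24) [-+-] → (-0.877, -0.536471, -0.548733)–(-0.877, -1.51902, -0.733028)  len=0.9997
  (v20,v25,v21) [-+-] → (-0.877, -2.0092, 0)–(-0.877, -1.54547, 0.736916)  len=0.8707
  (v21,v25,v26) [-++] → (-0.877, -1.54547, 0.736916)–(-0.877, -1.5424, 0.7418)  len=0.0058
  (v21,v26,v22) [-++] → (-0.877, -1.5424, 0.7418)–(-0.877, -1.51902, 0.733028)  len=0.0250
  (v23,v28,v24) [++-] → (-0.877, -1.53482, -0.738956)–(-0.877, -1.51902, -0.733028)  len=0.0169
  (v24,v28,v29) [-++] → (-0.877, -1.53482, -0.738956)–(-0.877, -1.5424, -0.7418)  len=0.0081
  (v24,v29,v20) [-+-] → (-0.877, -1.5424, -0.7418)–(-0.877, -1.94477, -0.10238)  len=0.7555
  (v20,v29,v25) [-++] → (-0.877, -1.94477, -0.10238)–(-0.877, -2.0092, 0)  len=0.1210

Chained into 2 loop(s):
  loop 1: 12 segments, perimeter = 5.6981
  loop 2: 12 segments, perimeter = 5.6981
Total perimeter = 11.396

loops=2 perimeter=11.396


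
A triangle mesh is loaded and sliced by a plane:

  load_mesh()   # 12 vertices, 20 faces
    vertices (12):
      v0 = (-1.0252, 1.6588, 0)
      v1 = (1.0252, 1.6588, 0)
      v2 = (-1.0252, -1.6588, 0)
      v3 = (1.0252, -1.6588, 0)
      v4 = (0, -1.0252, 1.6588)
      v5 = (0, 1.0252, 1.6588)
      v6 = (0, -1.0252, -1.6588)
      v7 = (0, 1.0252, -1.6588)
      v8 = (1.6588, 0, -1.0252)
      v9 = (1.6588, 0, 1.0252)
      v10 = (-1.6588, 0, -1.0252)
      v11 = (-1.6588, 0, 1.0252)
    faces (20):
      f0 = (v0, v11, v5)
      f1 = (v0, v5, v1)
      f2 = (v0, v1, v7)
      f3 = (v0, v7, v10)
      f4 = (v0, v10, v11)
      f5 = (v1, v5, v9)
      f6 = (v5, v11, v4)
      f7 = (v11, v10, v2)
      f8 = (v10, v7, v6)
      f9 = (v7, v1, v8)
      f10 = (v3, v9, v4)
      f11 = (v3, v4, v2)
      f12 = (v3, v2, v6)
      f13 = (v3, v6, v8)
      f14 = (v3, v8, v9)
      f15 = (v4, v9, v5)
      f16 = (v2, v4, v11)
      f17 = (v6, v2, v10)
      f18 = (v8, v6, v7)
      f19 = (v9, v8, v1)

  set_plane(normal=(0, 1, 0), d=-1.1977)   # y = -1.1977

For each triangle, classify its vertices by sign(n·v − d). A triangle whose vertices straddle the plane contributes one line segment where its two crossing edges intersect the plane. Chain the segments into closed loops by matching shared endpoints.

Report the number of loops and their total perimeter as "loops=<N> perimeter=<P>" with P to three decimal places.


Straddling triangles (8 of 20):
  (v11,v10,v2) [++-] → (-1.20132, -1.1977, -0.284977)–(-1.20132, -1.1977, 0.284977)  len=0.5700
  (v3,v9,v4) [-++] → (1.20132, -1.1977, 0.284977)–(0.279115, -1.1977, 1.20719)  len=1.3042
  (v3,v4,v2) [-+-] → (0.279115, -1.1977, 1.20719)–(-0.279115, -1.1977, 1.20719)  len=0.5582
  (v3,v2,v6) [--+] → (-0.279115, -1.1977, -1.20719)–(0.279115, -1.1977, -1.20719)  len=0.5582
  (v3,v6,v8) [-++] → (0.279115, -1.1977, -1.20719)–(1.20132, -1.1977, -0.284977)  len=1.3042
  (v3,v8,v9) [-++] → (1.20132, -1.1977, -0.284977)–(1.20132, -1.1977, 0.284977)  len=0.5700
  (v2,v4,v11) [-++] → (-0.279115, -1.1977, 1.20719)–(-1.20132, -1.1977, 0.284977)  len=1.3042
  (v6,v2,v10) [+-+] → (-0.279115, -1.1977, -1.20719)–(-1.20132, -1.1977, -0.284977)  len=1.3042

Chained into 1 loop(s):
  loop 1: 8 segments, perimeter = 7.4732
Total perimeter = 7.473

loops=1 perimeter=7.473


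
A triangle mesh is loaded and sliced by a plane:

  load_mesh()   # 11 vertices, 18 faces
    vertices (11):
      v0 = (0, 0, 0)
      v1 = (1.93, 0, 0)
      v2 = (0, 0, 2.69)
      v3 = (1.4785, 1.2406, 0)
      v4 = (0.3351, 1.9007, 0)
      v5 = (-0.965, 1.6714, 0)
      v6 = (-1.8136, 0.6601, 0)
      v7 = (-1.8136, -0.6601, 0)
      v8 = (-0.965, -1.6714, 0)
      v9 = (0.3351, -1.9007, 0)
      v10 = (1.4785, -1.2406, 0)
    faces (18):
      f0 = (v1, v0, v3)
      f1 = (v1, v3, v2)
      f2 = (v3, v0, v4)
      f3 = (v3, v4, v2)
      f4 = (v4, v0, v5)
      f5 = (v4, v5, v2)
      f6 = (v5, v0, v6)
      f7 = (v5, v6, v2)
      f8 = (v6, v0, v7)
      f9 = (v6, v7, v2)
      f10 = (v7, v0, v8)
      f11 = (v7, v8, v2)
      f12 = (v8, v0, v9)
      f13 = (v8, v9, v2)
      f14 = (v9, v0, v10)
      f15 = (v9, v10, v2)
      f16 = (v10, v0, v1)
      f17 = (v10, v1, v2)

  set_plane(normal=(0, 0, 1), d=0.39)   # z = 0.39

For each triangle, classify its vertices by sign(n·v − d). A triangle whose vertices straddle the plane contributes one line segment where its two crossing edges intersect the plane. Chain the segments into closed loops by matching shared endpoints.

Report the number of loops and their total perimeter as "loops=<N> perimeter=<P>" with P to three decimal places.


loops=1 perimeter=10.159

Straddling triangles (9 of 18):
  (v1,v3,v2) [--+] → (1.26414, 1.06074, 0.39)–(1.65019, 0, 0.39)  len=1.1288
  (v3,v4,v2) [--+] → (0.286517, 1.62513, 0.39)–(1.26414, 1.06074, 0.39)  len=1.1288
  (v4,v5,v2) [--+] → (-0.825093, 1.42908, 0.39)–(0.286517, 1.62513, 0.39)  len=1.1288
  (v5,v6,v2) [--+] → (-1.55066, 0.564398, 0.39)–(-0.825093, 1.42908, 0.39)  len=1.1288
  (v6,v7,v2) [--+] → (-1.55066, -0.564398, 0.39)–(-1.55066, 0.564398, 0.39)  len=1.1288
  (v7,v8,v2) [--+] → (-0.825093, -1.42908, 0.39)–(-1.55066, -0.564398, 0.39)  len=1.1288
  (v8,v9,v2) [--+] → (0.286517, -1.62513, 0.39)–(-0.825093, -1.42908, 0.39)  len=1.1288
  (v9,v10,v2) [--+] → (1.26414, -1.06074, 0.39)–(0.286517, -1.62513, 0.39)  len=1.1288
  (v10,v1,v2) [--+] → (1.65019, 0, 0.39)–(1.26414, -1.06074, 0.39)  len=1.1288

Chained into 1 loop(s):
  loop 1: 9 segments, perimeter = 10.1592
Total perimeter = 10.159
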